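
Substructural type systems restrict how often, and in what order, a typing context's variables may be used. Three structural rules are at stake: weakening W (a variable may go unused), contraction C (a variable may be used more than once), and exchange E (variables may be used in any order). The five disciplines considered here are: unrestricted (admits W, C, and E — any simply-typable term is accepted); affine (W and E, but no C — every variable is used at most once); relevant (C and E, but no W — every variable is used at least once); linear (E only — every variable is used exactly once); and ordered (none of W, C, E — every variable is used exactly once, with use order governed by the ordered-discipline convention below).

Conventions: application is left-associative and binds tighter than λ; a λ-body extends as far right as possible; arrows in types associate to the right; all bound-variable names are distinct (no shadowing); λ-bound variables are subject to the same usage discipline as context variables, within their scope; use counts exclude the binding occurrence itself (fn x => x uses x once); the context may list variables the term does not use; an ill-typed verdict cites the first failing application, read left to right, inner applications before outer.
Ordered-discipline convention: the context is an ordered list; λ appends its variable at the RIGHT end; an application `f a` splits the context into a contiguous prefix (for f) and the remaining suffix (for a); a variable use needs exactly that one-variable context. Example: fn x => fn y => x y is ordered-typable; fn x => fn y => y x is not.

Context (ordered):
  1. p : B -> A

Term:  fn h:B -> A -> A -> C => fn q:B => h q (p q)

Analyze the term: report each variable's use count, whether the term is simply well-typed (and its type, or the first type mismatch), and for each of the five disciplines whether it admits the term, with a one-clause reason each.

use counts: p ×1, h (bound) ×1, q (bound) ×2
use order (left to right): h, q, p, q
typing: the term checks, with type (B -> A -> A -> C) -> B -> A -> C
ordered: ✗, uses contraction: q ×2
linear: ✗, uses contraction: q ×2
affine: ✗, uses contraction: q ×2
relevant: ✓, at least one use each (p, h, q)
unrestricted: ✓, well-typed at (B -> A -> A -> C) -> B -> A -> C; no restrictions here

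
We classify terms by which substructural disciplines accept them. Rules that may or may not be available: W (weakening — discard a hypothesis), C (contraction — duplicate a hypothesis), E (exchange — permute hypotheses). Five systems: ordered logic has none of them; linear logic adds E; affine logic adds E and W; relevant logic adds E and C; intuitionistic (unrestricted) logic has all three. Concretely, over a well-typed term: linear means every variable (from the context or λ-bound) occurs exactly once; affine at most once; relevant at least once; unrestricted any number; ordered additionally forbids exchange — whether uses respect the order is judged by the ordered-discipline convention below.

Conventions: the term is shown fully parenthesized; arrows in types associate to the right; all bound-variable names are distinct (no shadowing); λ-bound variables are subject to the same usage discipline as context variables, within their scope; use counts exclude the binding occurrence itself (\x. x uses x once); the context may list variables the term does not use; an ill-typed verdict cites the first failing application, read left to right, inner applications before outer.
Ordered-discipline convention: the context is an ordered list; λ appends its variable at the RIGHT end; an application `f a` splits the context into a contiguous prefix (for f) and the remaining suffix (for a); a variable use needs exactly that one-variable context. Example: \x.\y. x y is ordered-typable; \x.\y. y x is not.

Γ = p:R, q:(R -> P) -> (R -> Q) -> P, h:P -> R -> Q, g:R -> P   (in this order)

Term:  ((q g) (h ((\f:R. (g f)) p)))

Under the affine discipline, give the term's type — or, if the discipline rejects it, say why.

not well-typed under affine — g ×2 used more than once (contraction)
counts: p: 1×, q: 1×, h: 1×, g: 2×, f (bound): 1×
uses in reading order: q, g, h, g, f, p
typing: ✓ — P
summary: ordered ✗ · linear ✗ · affine ✗ · relevant ✓ · unrestricted ✓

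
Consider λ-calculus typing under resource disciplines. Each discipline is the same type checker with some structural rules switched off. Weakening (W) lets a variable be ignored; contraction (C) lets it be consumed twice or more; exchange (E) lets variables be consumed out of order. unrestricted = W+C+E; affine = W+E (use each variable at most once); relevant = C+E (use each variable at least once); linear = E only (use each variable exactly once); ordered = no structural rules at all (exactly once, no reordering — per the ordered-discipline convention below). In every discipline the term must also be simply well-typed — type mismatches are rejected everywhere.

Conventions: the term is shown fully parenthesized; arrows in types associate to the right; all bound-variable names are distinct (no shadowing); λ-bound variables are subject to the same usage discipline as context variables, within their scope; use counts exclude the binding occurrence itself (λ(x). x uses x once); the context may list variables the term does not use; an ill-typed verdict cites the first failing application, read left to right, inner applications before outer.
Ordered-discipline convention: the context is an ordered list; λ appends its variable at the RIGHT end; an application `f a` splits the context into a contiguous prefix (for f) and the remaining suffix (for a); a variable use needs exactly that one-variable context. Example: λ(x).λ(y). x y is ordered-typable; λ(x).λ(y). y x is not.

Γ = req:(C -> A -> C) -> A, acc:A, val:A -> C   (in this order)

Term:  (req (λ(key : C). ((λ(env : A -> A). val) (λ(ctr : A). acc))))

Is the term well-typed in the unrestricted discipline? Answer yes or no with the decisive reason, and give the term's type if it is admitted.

yes — simply typable at A; W, C, E all held; term : A
usage: req=1; acc=1; val=1; key [bound]=0; env [bound]=0; ctr [bound]=0
use order (left to right): req, val, acc
typing: ✓ — A
summary: ordered ✗ · linear ✗ · affine ✓ · relevant ✗ · unrestricted ✓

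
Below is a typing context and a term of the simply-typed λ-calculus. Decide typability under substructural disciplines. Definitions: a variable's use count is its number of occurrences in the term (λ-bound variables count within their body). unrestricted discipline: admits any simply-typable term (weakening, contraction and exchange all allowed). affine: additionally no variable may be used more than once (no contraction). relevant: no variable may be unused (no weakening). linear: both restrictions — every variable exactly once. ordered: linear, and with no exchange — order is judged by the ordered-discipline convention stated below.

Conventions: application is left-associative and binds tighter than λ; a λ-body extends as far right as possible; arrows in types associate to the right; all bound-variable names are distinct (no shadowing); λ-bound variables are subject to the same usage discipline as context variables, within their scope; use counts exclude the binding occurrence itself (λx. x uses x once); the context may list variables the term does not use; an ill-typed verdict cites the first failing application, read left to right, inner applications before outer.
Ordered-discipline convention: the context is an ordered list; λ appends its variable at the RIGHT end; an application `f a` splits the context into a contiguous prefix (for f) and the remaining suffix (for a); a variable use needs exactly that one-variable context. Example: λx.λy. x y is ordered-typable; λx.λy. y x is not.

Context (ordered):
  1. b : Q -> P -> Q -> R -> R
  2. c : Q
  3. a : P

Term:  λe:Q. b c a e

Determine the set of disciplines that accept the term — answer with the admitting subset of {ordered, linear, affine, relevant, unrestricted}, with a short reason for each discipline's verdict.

admitted by: ordered, linear, affine, relevant, unrestricted
use counts: b: 1×, c: 1×, a: 1×, e [bound]: 1×
left-to-right use order: b, c, a, e
typing: well-typed at Q -> R -> R
ordered ✓ (single-use (b, c, a, e), ordered derivation ok)
linear ✓ (each of b, c, a, e used exactly once)
affine ✓ (no duplicate uses among b, c, a, e)
relevant ✓ (none of b, c, a, e goes unused)
unrestricted ✓ (well-typed at Q -> R -> R; no restrictions here)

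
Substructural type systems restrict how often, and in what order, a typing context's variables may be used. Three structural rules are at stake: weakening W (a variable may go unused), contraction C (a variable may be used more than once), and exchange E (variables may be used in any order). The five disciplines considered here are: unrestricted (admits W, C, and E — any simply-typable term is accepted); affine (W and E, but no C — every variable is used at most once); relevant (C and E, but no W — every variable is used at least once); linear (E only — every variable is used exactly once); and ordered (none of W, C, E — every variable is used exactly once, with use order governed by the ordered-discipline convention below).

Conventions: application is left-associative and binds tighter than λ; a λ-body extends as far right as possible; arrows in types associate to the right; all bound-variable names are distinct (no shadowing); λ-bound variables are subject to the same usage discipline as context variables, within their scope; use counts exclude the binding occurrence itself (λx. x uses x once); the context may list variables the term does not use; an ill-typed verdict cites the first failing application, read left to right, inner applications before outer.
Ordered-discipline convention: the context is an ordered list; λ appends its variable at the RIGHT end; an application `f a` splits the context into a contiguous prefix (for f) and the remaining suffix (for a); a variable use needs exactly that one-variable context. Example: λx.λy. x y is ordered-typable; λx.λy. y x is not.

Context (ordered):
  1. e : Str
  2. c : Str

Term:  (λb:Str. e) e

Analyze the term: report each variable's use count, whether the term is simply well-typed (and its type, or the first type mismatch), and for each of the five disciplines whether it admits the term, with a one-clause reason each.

variable uses: e: 2, c: 0, b [bound]: 0
order of uses: e, e
typing: well-typed — term : Str
ordered: ✗, e ×2 used more than once (contraction); unused: c, b — weakening required
linear: ✗, e ×2 used more than once (contraction); unused: c, b — weakening required
affine: ✗, e ×2 used more than once (contraction)
relevant: ✗, unused: c, b — weakening required
unrestricted: ✓, typability at Str is all that's needed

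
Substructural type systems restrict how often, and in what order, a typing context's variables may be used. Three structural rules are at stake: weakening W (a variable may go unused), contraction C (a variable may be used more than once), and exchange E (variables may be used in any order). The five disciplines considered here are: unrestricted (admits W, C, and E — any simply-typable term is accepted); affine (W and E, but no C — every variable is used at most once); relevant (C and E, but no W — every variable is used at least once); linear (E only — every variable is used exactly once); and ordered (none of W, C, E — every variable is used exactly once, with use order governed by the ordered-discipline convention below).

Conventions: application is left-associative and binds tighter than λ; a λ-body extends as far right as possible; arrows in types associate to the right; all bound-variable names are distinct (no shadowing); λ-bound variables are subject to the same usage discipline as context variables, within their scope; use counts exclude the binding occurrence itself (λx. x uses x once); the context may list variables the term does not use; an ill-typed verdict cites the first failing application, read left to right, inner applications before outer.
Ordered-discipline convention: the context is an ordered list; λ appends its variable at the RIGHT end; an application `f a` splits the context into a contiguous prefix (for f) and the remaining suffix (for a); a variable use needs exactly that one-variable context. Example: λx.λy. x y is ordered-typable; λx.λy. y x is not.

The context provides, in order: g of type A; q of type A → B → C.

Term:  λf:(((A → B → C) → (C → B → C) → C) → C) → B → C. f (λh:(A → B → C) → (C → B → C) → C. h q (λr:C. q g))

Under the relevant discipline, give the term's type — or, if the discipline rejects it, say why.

not well-typed under relevant — needs weakening: r unused
counts: g: 1×, q: 2×, f (λ-bound): 1×, h (λ-bound): 1×, r (λ-bound): 0×
use order (left to right): f, h, q, q, g
typing: the term checks, with type ((((A → B → C) → (C → B → C) → C) → C) → B → C) → B → C
per-discipline verdicts: ordered ✗ | linear ✗ | affine ✗ | relevant ✗ | unrestricted ✓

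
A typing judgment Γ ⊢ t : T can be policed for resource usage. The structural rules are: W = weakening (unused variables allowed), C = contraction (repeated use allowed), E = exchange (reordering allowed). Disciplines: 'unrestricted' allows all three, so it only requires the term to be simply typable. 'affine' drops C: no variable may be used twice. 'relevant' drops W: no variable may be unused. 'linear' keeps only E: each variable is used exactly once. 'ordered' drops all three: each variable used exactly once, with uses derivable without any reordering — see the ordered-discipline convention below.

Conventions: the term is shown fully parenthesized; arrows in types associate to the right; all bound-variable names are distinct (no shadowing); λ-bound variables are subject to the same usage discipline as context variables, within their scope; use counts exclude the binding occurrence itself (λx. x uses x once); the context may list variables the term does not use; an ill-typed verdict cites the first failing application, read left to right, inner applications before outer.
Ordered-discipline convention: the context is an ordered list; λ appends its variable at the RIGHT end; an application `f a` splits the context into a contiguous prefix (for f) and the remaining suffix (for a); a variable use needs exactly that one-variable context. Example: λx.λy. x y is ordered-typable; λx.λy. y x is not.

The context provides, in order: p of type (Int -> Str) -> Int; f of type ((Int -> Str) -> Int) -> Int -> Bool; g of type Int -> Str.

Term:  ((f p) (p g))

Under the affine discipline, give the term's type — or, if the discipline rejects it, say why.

not well-typed under affine — p ×2 used more than once (contraction)
counts: p: 2×; f: 1×; g: 1×
order of uses: f, p, p, g
typing: the term checks, with type Bool
per-discipline verdicts: ordered ✗, linear ✗, affine ✗, relevant ✓, unrestricted ✓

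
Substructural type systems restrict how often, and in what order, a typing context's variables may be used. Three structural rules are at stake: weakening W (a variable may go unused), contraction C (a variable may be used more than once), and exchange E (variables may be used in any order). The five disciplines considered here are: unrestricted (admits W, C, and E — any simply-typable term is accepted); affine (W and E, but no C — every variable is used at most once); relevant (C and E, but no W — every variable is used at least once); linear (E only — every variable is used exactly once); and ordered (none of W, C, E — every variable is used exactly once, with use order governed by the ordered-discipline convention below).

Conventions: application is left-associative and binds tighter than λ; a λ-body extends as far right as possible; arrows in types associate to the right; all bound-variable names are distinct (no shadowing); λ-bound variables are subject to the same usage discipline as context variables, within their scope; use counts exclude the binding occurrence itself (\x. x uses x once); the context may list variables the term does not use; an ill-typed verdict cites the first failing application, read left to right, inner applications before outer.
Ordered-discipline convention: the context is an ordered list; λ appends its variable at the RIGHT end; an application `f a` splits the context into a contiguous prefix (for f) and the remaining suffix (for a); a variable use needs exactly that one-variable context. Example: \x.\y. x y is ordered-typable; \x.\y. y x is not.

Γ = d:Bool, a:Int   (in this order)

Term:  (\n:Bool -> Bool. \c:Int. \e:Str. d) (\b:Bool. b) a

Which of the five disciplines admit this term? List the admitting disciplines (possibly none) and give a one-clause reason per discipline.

admitted in: affine, unrestricted
counts: d=1; a=1; n (λ-bound)=0; c (λ-bound)=0; e (λ-bound)=0; b (λ-bound)=1
use order (left to right): d, b, a
typing: ✓ — Str -> Bool
ordered: ✗, n, c, e never used (weakening)
linear: ✗, n, c, e never used (weakening)
affine: ✓, none of d, a, n, c, e, b used more than once
relevant: ✗, n, c, e never used (weakening)
unrestricted: ✓, well-typed at Str -> Bool; no restrictions here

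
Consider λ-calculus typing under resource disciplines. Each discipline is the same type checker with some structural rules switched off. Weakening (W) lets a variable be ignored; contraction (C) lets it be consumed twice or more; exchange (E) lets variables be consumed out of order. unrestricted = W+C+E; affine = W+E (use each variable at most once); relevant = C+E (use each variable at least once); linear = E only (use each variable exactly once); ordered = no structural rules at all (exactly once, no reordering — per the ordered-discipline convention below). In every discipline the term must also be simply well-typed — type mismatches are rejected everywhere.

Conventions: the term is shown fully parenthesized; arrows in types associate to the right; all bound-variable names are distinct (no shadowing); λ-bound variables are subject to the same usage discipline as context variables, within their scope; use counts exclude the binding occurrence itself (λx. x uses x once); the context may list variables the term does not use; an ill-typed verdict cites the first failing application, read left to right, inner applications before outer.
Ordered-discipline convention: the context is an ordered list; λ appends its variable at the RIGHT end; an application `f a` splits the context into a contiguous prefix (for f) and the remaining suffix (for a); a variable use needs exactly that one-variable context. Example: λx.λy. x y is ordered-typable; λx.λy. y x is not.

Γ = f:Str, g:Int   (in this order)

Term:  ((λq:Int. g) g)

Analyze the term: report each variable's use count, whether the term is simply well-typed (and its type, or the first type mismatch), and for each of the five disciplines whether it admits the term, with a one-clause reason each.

variable uses: f ×0; g ×2; q [bound] ×0
order of uses: g, g
typing: well-typed at Int
ordered: ✗, g ×2 used more than once (contraction); f, q left unused
linear: ✗, g ×2 used more than once (contraction); f, q left unused
affine: ✗, g ×2 used more than once (contraction)
relevant: ✗, f, q left unused
unrestricted: ✓, typability at Int is all that's needed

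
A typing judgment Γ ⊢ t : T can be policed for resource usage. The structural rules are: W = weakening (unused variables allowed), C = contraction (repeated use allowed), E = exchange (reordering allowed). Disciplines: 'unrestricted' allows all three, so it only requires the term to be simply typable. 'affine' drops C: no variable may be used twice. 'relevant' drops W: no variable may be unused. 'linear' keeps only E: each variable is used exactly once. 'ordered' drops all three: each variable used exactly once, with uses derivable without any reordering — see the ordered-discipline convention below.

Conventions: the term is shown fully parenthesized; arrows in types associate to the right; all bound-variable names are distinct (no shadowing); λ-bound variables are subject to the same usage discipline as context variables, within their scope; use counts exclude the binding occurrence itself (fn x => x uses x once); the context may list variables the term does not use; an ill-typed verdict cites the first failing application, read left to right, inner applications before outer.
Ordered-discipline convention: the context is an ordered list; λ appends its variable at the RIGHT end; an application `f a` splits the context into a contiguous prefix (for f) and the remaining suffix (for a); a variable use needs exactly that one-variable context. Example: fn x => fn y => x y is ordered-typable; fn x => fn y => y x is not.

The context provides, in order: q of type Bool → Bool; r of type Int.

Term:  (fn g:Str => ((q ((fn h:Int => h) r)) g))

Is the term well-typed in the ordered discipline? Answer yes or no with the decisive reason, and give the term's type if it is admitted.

no — not simply typable
counts: q: 1×; r: 1×; g (bound): 1×; h (bound): 1×
use order (left to right): q, h, r, g
typing: ill-typed: argument of type Int where Bool is required
all disciplines: ordered ✗ · linear ✗ · affine ✗ · relevant ✗ · unrestricted ✗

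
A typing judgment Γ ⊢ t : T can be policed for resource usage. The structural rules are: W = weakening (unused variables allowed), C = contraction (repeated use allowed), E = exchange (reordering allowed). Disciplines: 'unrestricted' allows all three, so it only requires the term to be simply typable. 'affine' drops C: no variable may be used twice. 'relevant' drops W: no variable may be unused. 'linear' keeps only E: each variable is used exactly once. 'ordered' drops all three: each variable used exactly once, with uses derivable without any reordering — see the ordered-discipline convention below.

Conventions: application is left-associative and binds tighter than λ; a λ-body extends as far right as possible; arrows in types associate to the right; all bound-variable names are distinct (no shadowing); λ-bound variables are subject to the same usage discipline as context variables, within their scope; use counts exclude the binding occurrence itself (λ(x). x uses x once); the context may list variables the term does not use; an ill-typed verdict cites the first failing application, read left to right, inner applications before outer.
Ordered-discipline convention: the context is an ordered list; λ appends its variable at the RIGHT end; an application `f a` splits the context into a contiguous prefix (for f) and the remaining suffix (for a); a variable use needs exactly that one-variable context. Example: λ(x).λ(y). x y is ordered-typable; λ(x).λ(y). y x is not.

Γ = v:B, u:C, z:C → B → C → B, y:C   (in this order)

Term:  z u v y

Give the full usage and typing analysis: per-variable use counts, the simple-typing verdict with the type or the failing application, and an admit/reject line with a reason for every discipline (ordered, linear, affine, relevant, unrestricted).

use counts: v: 1×, u: 1×, z: 1×, y: 1×
use order (left to right): z, u, v, y
typing: well-typed — term : B
ordered ✗ (use order z, u, v, y needs exchange)
linear ✓ (single use per variable (v, u, z, y))
affine ✓ (at most one use each (v, u, z, y))
relevant ✓ (at least one use each (v, u, z, y))
unrestricted ✓ (simply typable at B; W, C, E all held)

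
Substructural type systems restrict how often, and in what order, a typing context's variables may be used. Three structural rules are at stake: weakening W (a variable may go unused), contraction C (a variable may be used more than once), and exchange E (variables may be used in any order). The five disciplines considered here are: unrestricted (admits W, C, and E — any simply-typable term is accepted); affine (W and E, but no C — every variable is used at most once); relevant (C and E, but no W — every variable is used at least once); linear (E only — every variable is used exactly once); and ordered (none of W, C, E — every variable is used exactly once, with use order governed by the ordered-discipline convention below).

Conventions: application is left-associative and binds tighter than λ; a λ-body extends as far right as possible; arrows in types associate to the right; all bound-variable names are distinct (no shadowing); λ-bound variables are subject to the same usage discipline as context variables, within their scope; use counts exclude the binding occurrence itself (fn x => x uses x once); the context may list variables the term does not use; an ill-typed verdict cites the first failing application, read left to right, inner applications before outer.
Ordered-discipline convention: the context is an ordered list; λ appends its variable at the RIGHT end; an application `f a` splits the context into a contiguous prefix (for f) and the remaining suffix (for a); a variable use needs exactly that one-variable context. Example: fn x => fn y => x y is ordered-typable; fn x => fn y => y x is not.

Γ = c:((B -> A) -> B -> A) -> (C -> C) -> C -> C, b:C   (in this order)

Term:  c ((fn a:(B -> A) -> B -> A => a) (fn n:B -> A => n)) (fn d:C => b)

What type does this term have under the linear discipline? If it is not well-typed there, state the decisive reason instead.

not well-typed under linear — needs weakening: d unused
usage: c: 1, b: 1, a [bound]: 1, n [bound]: 1, d [bound]: 0
left-to-right use order: c, a, n, b
typing: well-typed at C -> C
per-discipline verdicts: ordered ✗; linear ✗; affine ✓; relevant ✗; unrestricted ✓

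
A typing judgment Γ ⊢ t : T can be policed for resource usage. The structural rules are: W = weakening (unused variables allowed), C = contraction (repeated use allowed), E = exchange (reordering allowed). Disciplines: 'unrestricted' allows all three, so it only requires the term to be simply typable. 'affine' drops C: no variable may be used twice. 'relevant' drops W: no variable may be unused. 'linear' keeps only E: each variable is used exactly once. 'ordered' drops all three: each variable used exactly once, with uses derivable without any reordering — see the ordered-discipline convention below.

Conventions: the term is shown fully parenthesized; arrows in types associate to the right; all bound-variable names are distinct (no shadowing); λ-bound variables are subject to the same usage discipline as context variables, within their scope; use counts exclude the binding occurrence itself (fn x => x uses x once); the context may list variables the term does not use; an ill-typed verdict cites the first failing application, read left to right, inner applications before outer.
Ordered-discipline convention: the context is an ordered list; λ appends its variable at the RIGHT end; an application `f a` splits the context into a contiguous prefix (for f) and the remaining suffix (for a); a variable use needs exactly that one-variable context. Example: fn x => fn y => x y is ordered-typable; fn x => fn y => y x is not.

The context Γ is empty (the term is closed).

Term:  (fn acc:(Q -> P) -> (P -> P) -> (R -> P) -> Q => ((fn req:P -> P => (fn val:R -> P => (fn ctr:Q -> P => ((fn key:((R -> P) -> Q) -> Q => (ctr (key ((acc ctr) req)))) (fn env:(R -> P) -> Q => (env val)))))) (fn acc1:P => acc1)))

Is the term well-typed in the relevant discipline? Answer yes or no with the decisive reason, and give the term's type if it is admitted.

yes — every one of acc, req, val, ctr, key, env, acc1 appears; term : ((Q -> P) -> (P -> P) -> (R -> P) -> Q) -> (R -> P) -> (Q -> P) -> P
use counts: acc (bound): 1; req (bound): 1; val (bound): 1; ctr (bound): 2; key (bound): 1; env (bound): 1; acc1 (bound): 1
order of uses: ctr, key, acc, ctr, req, env, val, acc1
typing: well-typed at ((Q -> P) -> (P -> P) -> (R -> P) -> Q) -> (R -> P) -> (Q -> P) -> P
summary: ordered ✗ | linear ✗ | affine ✗ | relevant ✓ | unrestricted ✓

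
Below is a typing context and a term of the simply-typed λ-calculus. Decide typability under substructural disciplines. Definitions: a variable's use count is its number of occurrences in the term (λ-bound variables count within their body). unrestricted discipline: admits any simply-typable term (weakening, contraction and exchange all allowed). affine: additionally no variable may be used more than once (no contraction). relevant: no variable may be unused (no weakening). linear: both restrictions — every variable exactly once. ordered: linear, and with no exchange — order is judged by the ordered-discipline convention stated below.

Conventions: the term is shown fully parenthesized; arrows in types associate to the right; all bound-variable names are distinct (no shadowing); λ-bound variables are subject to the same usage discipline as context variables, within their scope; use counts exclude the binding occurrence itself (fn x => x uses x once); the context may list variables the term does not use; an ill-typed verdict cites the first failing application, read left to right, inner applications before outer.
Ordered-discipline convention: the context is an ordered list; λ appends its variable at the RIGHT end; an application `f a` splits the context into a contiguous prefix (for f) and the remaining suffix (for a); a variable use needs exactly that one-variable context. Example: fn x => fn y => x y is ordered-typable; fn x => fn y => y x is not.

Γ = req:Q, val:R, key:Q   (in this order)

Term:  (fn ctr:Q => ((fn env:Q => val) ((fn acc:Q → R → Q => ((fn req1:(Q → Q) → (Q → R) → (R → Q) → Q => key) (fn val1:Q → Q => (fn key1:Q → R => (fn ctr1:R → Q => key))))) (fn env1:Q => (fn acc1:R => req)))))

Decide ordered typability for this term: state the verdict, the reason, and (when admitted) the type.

no — uses contraction: key ×2; ctr, env, acc, req1, val1, key1, ctr1, env1, acc1 left unused
variable uses: req=1; val=1; key=2; ctr (bound)=0; env (bound)=0; acc (bound)=0; req1 (bound)=0; val1 (bound)=0; key1 (bound)=0; ctr1 (bound)=0; env1 (bound)=0; acc1 (bound)=0
order of uses: val, key, key, req
typing: well-typed — term : Q → R
across the five disciplines: ordered ✗; linear ✗; affine ✗; relevant ✗; unrestricted ✓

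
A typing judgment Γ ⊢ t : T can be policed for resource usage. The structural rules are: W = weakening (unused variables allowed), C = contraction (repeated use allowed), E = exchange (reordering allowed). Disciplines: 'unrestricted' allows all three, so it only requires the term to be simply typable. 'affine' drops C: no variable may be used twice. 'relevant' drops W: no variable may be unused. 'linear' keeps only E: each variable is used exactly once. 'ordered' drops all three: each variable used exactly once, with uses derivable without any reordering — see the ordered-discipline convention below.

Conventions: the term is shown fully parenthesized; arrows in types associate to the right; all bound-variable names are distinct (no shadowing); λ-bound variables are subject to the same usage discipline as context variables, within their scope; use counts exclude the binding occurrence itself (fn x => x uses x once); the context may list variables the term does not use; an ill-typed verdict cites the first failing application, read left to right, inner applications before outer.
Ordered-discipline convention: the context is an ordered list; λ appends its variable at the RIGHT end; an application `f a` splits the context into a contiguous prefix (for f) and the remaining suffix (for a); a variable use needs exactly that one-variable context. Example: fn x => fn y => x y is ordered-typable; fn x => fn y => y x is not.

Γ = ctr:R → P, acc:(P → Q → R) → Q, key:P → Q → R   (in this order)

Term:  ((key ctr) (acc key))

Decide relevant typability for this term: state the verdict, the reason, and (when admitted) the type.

no — a type mismatch blocks all five
counts: ctr=1, acc=1, key=2
order of uses: key, ctr, acc, key
typing: ill-typed: an application expects P but receives R → P
across the five disciplines: ordered ✗ | linear ✗ | affine ✗ | relevant ✗ | unrestricted ✗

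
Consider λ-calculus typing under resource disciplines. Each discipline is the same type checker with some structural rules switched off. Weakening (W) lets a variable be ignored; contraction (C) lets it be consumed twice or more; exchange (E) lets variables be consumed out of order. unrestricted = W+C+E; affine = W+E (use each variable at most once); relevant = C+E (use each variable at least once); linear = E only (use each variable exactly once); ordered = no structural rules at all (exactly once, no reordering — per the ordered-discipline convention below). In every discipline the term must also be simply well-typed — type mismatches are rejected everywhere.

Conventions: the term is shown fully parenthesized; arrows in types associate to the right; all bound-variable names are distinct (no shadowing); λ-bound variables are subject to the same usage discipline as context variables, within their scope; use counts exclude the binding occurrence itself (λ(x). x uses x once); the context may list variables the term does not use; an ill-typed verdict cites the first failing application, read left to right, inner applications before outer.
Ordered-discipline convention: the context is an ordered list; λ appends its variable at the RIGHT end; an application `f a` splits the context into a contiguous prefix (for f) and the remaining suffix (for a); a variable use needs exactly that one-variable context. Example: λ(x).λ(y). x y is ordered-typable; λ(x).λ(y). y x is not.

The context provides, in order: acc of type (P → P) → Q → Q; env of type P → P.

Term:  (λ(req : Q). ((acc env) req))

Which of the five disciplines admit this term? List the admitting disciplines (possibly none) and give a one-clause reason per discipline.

accepted by: ordered, linear, affine, relevant, unrestricted
counts: acc: 1×; env: 1×; req (λ-bound): 1×
use order (left to right): acc, env, req
typing: the term checks, with type Q → Q
ordered ✓ (acc, env, req once each; derivable with no W/C/E)
linear ✓ (acc, env, req: one use apiece)
affine ✓ (acc, env, req: no repeats, contraction unneeded)
relevant ✓ (at least one use each (acc, env, req))
unrestricted ✓ (type-checks (Q → Q) and nothing is barred)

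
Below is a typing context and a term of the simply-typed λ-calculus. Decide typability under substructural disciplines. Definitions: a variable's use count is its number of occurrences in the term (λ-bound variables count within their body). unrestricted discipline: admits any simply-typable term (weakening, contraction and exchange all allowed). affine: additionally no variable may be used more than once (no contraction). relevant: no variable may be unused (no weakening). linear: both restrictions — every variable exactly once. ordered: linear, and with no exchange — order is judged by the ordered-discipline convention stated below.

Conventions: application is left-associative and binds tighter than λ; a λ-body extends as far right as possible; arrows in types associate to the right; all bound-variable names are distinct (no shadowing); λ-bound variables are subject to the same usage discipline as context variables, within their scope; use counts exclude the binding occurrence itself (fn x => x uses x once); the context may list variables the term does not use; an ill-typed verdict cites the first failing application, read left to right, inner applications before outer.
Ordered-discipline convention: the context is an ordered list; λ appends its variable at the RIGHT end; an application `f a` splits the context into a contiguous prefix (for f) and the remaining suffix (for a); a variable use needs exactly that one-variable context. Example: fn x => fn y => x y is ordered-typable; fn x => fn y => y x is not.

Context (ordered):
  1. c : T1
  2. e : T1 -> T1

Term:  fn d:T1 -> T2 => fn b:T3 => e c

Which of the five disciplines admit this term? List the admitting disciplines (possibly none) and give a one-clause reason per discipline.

admitted by: affine, unrestricted
variable uses: c ×1, e ×1, d (λ-bound) ×0, b (λ-bound) ×0
left-to-right use order: e, c
typing: the term checks, with type (T1 -> T2) -> T3 -> T1
ordered: ✗, unused: d, b — weakening required
linear: ✗, unused: d, b — weakening required
affine: ✓, at most one use each (c, e, d, b)
relevant: ✗, unused: d, b — weakening required
unrestricted: ✓, well-typed at (T1 -> T2) -> T3 -> T1; no restrictions here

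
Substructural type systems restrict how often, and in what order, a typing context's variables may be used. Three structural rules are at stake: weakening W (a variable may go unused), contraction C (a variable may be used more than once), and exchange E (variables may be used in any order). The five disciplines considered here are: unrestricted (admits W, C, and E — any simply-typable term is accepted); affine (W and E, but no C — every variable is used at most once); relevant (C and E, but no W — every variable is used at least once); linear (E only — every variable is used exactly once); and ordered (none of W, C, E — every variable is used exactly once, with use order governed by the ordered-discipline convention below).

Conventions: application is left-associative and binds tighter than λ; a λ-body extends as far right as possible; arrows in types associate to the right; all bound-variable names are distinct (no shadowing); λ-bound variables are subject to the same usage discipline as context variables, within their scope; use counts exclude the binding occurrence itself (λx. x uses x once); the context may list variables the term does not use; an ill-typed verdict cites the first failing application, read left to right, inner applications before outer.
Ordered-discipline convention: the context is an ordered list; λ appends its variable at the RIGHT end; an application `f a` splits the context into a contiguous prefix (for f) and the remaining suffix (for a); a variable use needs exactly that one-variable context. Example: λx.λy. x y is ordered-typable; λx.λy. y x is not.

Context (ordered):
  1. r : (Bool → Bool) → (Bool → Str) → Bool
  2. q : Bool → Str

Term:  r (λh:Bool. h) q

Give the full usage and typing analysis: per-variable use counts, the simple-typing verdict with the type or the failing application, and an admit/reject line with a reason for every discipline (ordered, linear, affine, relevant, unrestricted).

use counts: r: 1×, q: 1×, h (λ-bound): 1×
left-to-right use order: r, h, q
typing: well-typed — term : Bool
ordered ✓ (r, q, h once each; derivable with no W/C/E)
linear ✓ (single use per variable (r, q, h))
affine ✓ (at most one use each (r, q, h))
relevant ✓ (r, q, h: all used, weakening unneeded)
unrestricted ✓ (type-checks (Bool) and nothing is barred)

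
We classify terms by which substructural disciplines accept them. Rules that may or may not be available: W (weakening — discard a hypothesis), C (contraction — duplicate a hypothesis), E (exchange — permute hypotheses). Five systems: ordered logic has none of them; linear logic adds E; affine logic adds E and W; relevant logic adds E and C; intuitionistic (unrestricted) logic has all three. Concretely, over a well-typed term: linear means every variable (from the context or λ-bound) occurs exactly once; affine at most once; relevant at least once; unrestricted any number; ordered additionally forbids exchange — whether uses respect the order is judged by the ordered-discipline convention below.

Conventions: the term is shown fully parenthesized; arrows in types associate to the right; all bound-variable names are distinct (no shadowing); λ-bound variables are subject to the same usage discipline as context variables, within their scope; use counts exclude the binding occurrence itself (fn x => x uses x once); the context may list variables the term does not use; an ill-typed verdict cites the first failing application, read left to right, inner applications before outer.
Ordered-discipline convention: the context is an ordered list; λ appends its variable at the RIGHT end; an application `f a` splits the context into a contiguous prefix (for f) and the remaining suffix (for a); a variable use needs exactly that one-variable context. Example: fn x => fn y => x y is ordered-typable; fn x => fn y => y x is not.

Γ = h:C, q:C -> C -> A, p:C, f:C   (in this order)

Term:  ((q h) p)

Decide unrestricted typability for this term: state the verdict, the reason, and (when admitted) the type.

yes — simply typable at A; W, C, E all held; term : A
use counts: h=1; q=1; p=1; f=0
uses in reading order: q, h, p
typing: the term checks, with type A
summary: ordered ✗ · linear ✗ · affine ✓ · relevant ✗ · unrestricted ✓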